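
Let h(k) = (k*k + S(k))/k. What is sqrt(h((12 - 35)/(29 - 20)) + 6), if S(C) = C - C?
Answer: sqrt(31)/3 ≈ 1.8559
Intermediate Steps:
S(C) = 0
h(k) = k (h(k) = (k*k + 0)/k = (k**2 + 0)/k = k**2/k = k)
sqrt(h((12 - 35)/(29 - 20)) + 6) = sqrt((12 - 35)/(29 - 20) + 6) = sqrt(-23/9 + 6) = sqrt(31/9) = sqrt(31)/3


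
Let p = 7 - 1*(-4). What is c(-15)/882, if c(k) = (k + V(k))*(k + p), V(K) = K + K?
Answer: 10/49 ≈ 0.20408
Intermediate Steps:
V(K) = 2*K
p = 11 (p = 7 + 4 = 11)
c(k) = 3*k*(11 + k) (c(k) = (k + 2*k)*(k + 11) = (3*k)*(11 + k) = 3*k*(11 + k))
c(-15)/882 = (3*(-15)*(11 - 15))/882 = (3*(-15)*(-4))*(1/882) = 180*(1/882) = 10/49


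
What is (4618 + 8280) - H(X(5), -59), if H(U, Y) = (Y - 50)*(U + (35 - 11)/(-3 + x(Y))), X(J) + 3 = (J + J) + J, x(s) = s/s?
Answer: 12898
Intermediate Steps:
x(s) = 1
X(J) = -3 + 3*J (X(J) = -3 + ((J + J) + J) = -3 + (2*J + J) = -3 + 3*J)
H(U, Y) = (-50 + Y)*(-12 + U) (H(U, Y) = (Y - 50)*(U + (35 - 11)/(-3 + 1)) = (-50 + Y)*(U + 24/(-2)) = (-50 + Y)*(U + 24*(-½)) = (-50 + Y)*(U - 12) = (-50 + Y)*(-12 + U))
(4618 + 8280) - H(X(5), -59) = (4618 + 8280) - (600 - 50*(-3 + 3*5) - 12*(-59) + (-3 + 3*5)*(-59)) = 12898 - (600 - 50*(-3 + 15) + 708 + (-3 + 15)*(-59)) = 12898 - (600 - 50*12 + 708 + 12*(-59)) = 12898 - (600 - 600 + 708 - 708) = 12898 - 1*0 = 12898 + 0 = 12898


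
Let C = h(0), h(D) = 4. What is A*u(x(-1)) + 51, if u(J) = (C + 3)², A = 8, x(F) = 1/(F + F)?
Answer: 443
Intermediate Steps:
x(F) = 1/(2*F)
C = 4
u(J) = 49 (u(J) = (4 + 3)² = 7² = 49)
A*u(x(-1)) + 51 = 8*49 + 51 = 392 + 51 = 443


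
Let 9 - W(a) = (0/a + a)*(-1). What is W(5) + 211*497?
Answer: 104881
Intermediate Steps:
W(a) = 9 + a (W(a) = 9 - (0/a + a)*(-1) = 9 - (0 + a)*(-1) = 9 - a*(-1) = 9 - (-1)*a = 9 + a)
W(5) + 211*497 = (9 + 5) + 211*497 = 14 + 104867 = 104881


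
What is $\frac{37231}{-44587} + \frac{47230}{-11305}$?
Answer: $- \frac{505348093}{100811207} \approx -5.0128$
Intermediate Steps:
$\frac{37231}{-44587} + \frac{47230}{-11305} = 37231 \left(- \frac{1}{44587}\right) + 47230 \left(- \frac{1}{11305}\right) = - \frac{37231}{44587} - \frac{9446}{2261} = - \frac{505348093}{100811207}$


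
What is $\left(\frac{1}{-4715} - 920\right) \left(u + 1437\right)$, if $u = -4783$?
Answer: $\frac{14514282146}{4715} \approx 3.0783 \cdot 10^{6}$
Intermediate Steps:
$\left(\frac{1}{-4715} - 920\right) \left(u + 1437\right) = \left(\frac{1}{-4715} - 920\right) \left(-4783 + 1437\right) = \left(- \frac{1}{4715} - 920\right) \left(-3346\right) = \left(- \frac{4337801}{4715}\right) \left(-3346\right) = \frac{14514282146}{4715}$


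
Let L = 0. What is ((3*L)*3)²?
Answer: 0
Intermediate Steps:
((3*L)*3)² = ((3*0)*3)² = (0*3)² = 0² = 0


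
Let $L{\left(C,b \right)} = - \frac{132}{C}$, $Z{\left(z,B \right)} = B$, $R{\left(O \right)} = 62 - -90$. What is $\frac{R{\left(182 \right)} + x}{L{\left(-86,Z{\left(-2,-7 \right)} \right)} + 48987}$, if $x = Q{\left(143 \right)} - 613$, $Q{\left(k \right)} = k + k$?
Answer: $- \frac{7525}{2106507} \approx -0.0035723$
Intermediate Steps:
$R{\left(O \right)} = 152$ ($R{\left(O \right)} = 62 + 90 = 152$)
$Q{\left(k \right)} = 2 k$
$x = -327$ ($x = 2 \cdot 143 - 613 = 286 - 613 = -327$)
$\frac{R{\left(182 \right)} + x}{L{\left(-86,Z{\left(-2,-7 \right)} \right)} + 48987} = \frac{152 - 327}{- \frac{132}{-86} + 48987} = - \frac{175}{\left(-132\right) \left(- \frac{1}{86}\right) + 48987} = - \frac{175}{\frac{66}{43} + 48987} = - \frac{175}{\frac{2106507}{43}} = \left(-175\right) \frac{43}{2106507} = - \frac{7525}{2106507}$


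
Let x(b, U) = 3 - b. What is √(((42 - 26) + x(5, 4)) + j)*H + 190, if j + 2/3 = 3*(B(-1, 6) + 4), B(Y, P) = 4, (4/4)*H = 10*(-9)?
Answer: 190 - 120*√21 ≈ -359.91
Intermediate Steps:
H = -90 (H = 10*(-9) = -90)
j = 70/3 (j = -⅔ + 3*(4 + 4) = -⅔ + 3*8 = -⅔ + 24 = 70/3 ≈ 23.333)
√(((42 - 26) + x(5, 4)) + j)*H + 190 = √(((42 - 26) + (3 - 1*5)) + 70/3)*(-90) + 190 = √((16 + (3 - 5)) + 70/3)*(-90) + 190 = √((16 - 2) + 70/3)*(-90) + 190 = √(14 + 70/3)*(-90) + 190 = √(112/3)*(-90) + 190 = (4*√21/3)*(-90) + 190 = -120*√21 + 190 = 190 - 120*√21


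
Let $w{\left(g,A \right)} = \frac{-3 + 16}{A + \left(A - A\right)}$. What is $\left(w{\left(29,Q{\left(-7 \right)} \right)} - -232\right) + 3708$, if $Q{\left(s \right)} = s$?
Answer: $\frac{27567}{7} \approx 3938.1$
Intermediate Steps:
$w{\left(g,A \right)} = \frac{13}{A}$ ($w{\left(g,A \right)} = \frac{13}{A + 0} = \frac{13}{A}$)
$\left(w{\left(29,Q{\left(-7 \right)} \right)} - -232\right) + 3708 = \left(\frac{13}{-7} - -232\right) + 3708 = \left(13 \left(- \frac{1}{7}\right) + 232\right) + 3708 = \left(- \frac{13}{7} + 232\right) + 3708 = \frac{1611}{7} + 3708 = \frac{27567}{7}$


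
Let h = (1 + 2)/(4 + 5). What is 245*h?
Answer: 245/3 ≈ 81.667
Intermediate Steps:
h = ⅓ (h = 3/9 = 3*(⅑) = ⅓ ≈ 0.33333)
245*h = 245*(⅓) = 245/3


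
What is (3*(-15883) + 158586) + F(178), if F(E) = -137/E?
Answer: 19746649/178 ≈ 1.1094e+5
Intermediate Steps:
(3*(-15883) + 158586) + F(178) = (3*(-15883) + 158586) - 137/178 = (-47649 + 158586) - 137*1/178 = 110937 - 137/178 = 19746649/178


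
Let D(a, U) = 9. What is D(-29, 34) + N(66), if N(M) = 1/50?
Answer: 451/50 ≈ 9.0200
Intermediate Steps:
N(M) = 1/50
D(-29, 34) + N(66) = 9 + 1/50 = 451/50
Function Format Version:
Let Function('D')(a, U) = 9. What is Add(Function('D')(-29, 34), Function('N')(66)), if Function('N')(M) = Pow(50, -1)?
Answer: Rational(451, 50) ≈ 9.0200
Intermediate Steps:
Function('N')(M) = Rational(1, 50)
Add(Function('D')(-29, 34), Function('N')(66)) = Add(9, Rational(1, 50)) = Rational(451, 50)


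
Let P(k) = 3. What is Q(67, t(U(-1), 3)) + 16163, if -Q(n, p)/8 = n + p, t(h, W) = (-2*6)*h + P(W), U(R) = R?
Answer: 15507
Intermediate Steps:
t(h, W) = 3 - 12*h (t(h, W) = (-2*6)*h + 3 = -12*h + 3 = 3 - 12*h)
Q(n, p) = -8*n - 8*p (Q(n, p) = -8*(n + p) = -8*n - 8*p)
Q(67, t(U(-1), 3)) + 16163 = (-8*67 - 8*(3 - 12*(-1))) + 16163 = (-536 - 8*(3 + 12)) + 16163 = (-536 - 8*15) + 16163 = (-536 - 120) + 16163 = -656 + 16163 = 15507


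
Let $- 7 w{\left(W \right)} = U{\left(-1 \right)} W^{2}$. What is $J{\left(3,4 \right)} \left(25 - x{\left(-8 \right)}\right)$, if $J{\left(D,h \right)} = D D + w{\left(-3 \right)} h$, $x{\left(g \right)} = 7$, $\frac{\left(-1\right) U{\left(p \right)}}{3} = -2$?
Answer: $- \frac{2754}{7} \approx -393.43$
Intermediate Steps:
$U{\left(p \right)} = 6$ ($U{\left(p \right)} = \left(-3\right) \left(-2\right) = 6$)
$w{\left(W \right)} = - \frac{6 W^{2}}{7}$
$J{\left(D,h \right)} = D^{2} - \frac{54 h}{7}$ ($J{\left(D,h \right)} = D D + - \frac{6 \left(-3\right)^{2}}{7} h = D^{2} + \left(- \frac{6}{7}\right) 9 h = D^{2} - \frac{54 h}{7}$)
$J{\left(3,4 \right)} \left(25 - x{\left(-8 \right)}\right) = \left(3^{2} - \frac{216}{7}\right) \left(25 - 7\right) = \left(9 - \frac{216}{7}\right) \left(25 - 7\right) = \left(- \frac{153}{7}\right) 18 = - \frac{2754}{7}$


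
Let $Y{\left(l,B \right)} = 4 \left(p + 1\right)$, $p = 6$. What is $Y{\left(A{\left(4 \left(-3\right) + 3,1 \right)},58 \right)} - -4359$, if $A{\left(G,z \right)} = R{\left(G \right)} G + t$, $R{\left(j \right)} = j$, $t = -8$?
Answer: $4387$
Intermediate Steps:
$A{\left(G,z \right)} = -8 + G^{2}$ ($A{\left(G,z \right)} = G G - 8 = G^{2} - 8 = -8 + G^{2}$)
$Y{\left(l,B \right)} = 28$ ($Y{\left(l,B \right)} = 4 \left(6 + 1\right) = 4 \cdot 7 = 28$)
$Y{\left(A{\left(4 \left(-3\right) + 3,1 \right)},58 \right)} - -4359 = 28 - -4359 = 28 + 4359 = 4387$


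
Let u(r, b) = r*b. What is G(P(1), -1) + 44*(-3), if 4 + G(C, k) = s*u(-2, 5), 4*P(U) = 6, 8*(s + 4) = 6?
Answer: -207/2 ≈ -103.50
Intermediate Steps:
s = -13/4 (s = -4 + (⅛)*6 = -4 + ¾ = -13/4 ≈ -3.2500)
P(U) = 3/2 (P(U) = (¼)*6 = 3/2)
u(r, b) = b*r
G(C, k) = 57/2 (G(C, k) = -4 - 65*(-2)/4 = -4 - 13/4*(-10) = -4 + 65/2 = 57/2)
G(P(1), -1) + 44*(-3) = 57/2 + 44*(-3) = 57/2 - 132 = -207/2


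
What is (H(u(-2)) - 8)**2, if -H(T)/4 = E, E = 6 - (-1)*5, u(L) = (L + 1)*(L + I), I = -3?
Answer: 2704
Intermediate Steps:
u(L) = (1 + L)*(-3 + L) (u(L) = (L + 1)*(L - 3) = (1 + L)*(-3 + L))
E = 11 (E = 6 - 1*(-5) = 6 + 5 = 11)
H(T) = -44 (H(T) = -4*11 = -44)
(H(u(-2)) - 8)**2 = (-44 - 8)**2 = (-52)**2 = 2704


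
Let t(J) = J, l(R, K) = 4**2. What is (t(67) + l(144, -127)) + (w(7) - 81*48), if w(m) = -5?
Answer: -3810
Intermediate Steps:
l(R, K) = 16
(t(67) + l(144, -127)) + (w(7) - 81*48) = (67 + 16) + (-5 - 81*48) = 83 + (-5 - 3888) = 83 - 3893 = -3810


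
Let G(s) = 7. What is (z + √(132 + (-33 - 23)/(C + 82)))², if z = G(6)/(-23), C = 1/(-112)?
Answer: 638362603/4857807 - 28*√2768408193/211209 ≈ 124.43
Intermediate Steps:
C = -1/112 ≈ -0.0089286
z = -7/23 (z = 7/(-23) = 7*(-1/23) = -7/23 ≈ -0.30435)
(z + √(132 + (-33 - 23)/(C + 82)))² = (-7/23 + √(132 + (-33 - 23)/(-1/112 + 82)))² = (-7/23 + √(132 - 56/9183/112))² = (-7/23 + √(132 - 56*112/9183))² = (-7/23 + √(132 - 6272/9183))² = (-7/23 + √(1205884/9183))² = (-7/23 + 2*√2768408193/9183)²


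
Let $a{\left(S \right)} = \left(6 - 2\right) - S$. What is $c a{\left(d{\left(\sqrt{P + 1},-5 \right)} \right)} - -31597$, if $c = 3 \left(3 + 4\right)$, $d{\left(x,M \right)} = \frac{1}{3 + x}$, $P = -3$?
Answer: $\frac{348428}{11} + \frac{21 i \sqrt{2}}{11} \approx 31675.0 + 2.6999 i$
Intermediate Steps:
$c = 21$ ($c = 3 \cdot 7 = 21$)
$a{\left(S \right)} = 4 - S$
$c a{\left(d{\left(\sqrt{P + 1},-5 \right)} \right)} - -31597 = 21 \left(4 - \frac{1}{3 + \sqrt{-3 + 1}}\right) - -31597 = 21 \left(4 - \frac{1}{3 + \sqrt{-2}}\right) + 31597 = 21 \left(4 - \frac{1}{3 + i \sqrt{2}}\right) + 31597 = \left(84 - \frac{21}{3 + i \sqrt{2}}\right) + 31597 = 31681 - \frac{21}{3 + i \sqrt{2}}$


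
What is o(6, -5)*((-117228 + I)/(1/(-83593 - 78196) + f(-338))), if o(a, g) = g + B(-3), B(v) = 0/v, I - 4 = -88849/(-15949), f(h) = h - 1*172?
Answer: -116333554517155/101230009543 ≈ -1149.2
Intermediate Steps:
f(h) = -172 + h (f(h) = h - 172 = -172 + h)
I = 152645/15949 (I = 4 - 88849/(-15949) = 4 - 88849*(-1/15949) = 4 + 88849/15949 = 152645/15949 ≈ 9.5708)
B(v) = 0
o(a, g) = g (o(a, g) = g + 0 = g)
o(6, -5)*((-117228 + I)/(1/(-83593 - 78196) + f(-338))) = -5*(-117228 + 152645/15949)/(1/(-83593 - 78196) + (-172 - 338)) = -(-9347583635)/(15949*(1/(-161789) - 510)) = -(-9347583635)/(15949*(-1/161789 - 510)) = -(-9347583635)/(15949*(-82512391/161789)) = -(-9347583635)*(-161789)/(15949*82512391) = -5*23266710903431/101230009543 = -116333554517155/101230009543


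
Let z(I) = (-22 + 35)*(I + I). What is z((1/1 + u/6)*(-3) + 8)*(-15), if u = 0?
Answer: -1950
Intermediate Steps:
z(I) = 26*I (z(I) = 13*(2*I) = 26*I)
z((1/1 + u/6)*(-3) + 8)*(-15) = (26*((1/1 + 0/6)*(-3) + 8))*(-15) = (26*((1*1 + 0*(1/6))*(-3) + 8))*(-15) = (26*((1 + 0)*(-3) + 8))*(-15) = (26*(1*(-3) + 8))*(-15) = (26*(-3 + 8))*(-15) = (26*5)*(-15) = 130*(-15) = -1950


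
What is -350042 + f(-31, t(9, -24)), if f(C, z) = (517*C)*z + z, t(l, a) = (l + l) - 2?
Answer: -606458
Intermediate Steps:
t(l, a) = -2 + 2*l (t(l, a) = 2*l - 2 = -2 + 2*l)
f(C, z) = z + 517*C*z (f(C, z) = 517*C*z + z = z + 517*C*z)
-350042 + f(-31, t(9, -24)) = -350042 + (-2 + 2*9)*(1 + 517*(-31)) = -350042 + (-2 + 18)*(1 - 16027) = -350042 + 16*(-16026) = -350042 - 256416 = -606458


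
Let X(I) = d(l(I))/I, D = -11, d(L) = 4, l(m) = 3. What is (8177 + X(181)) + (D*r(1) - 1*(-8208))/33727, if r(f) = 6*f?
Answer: 49918816509/6104587 ≈ 8177.3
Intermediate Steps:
X(I) = 4/I
(8177 + X(181)) + (D*r(1) - 1*(-8208))/33727 = (8177 + 4/181) + (-66 - 1*(-8208))/33727 = (8177 + 4*(1/181)) + (-11*6 + 8208)*(1/33727) = (8177 + 4/181) + (-66 + 8208)*(1/33727) = 1480041/181 + 8142*(1/33727) = 1480041/181 + 8142/33727 = 49918816509/6104587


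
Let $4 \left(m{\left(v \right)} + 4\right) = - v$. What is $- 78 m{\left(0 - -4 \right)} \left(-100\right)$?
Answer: $-39000$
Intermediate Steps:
$m{\left(v \right)} = -4 - \frac{v}{4}$ ($m{\left(v \right)} = -4 + \frac{\left(-1\right) v}{4} = -4 - \frac{v}{4}$)
$- 78 m{\left(0 - -4 \right)} \left(-100\right) = - 78 \left(-4 - \frac{0 - -4}{4}\right) \left(-100\right) = - 78 \left(-4 - \frac{0 + 4}{4}\right) \left(-100\right) = - 78 \left(-4 - 1\right) \left(-100\right) = \left(-78\right) \left(-5\right) \left(-100\right) = 390 \left(-100\right) = -39000$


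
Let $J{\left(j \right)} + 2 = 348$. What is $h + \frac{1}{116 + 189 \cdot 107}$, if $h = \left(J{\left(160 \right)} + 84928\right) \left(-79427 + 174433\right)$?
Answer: $\frac{164777255497317}{20339} \approx 8.1015 \cdot 10^{9}$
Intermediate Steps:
$J{\left(j \right)} = 346$ ($J{\left(j \right)} = -2 + 348 = 346$)
$h = 8101541644$ ($h = \left(346 + 84928\right) \left(-79427 + 174433\right) = 85274 \cdot 95006 = 8101541644$)
$h + \frac{1}{116 + 189 \cdot 107} = 8101541644 + \frac{1}{116 + 189 \cdot 107} = 8101541644 + \frac{1}{116 + 20223} = 8101541644 + \frac{1}{20339} = \frac{164777255497317}{20339}$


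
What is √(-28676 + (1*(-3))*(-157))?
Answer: I*√28205 ≈ 167.94*I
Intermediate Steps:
√(-28676 + (1*(-3))*(-157)) = √(-28676 - 3*(-157)) = √(-28676 + 471) = √(-28205) = I*√28205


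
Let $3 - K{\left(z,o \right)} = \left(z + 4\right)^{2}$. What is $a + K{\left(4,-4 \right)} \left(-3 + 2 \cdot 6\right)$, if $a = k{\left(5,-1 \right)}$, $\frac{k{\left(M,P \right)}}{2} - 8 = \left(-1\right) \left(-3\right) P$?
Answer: $-539$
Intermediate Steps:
$K{\left(z,o \right)} = 3 - \left(4 + z\right)^{2}$ ($K{\left(z,o \right)} = 3 - \left(z + 4\right)^{2} = 3 - \left(4 + z\right)^{2}$)
$k{\left(M,P \right)} = 16 + 6 P$ ($k{\left(M,P \right)} = 16 + 2 \left(-1\right) \left(-3\right) P = 16 + 2 \cdot 3 P = 16 + 6 P$)
$a = 10$ ($a = 16 + 6 \left(-1\right) = 16 - 6 = 10$)
$a + K{\left(4,-4 \right)} \left(-3 + 2 \cdot 6\right) = 10 + \left(3 - \left(4 + 4\right)^{2}\right) \left(-3 + 2 \cdot 6\right) = 10 + \left(3 - 8^{2}\right) \left(-3 + 12\right) = 10 + \left(3 - 64\right) 9 = 10 - 549 = -539$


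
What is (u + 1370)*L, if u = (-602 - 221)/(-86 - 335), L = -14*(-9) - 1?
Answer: 72199125/421 ≈ 1.7149e+5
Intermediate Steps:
L = 125 (L = 126 - 1 = 125)
u = 823/421 (u = -823/(-421) = -823*(-1/421) = 823/421 ≈ 1.9549)
(u + 1370)*L = (823/421 + 1370)*125 = (577593/421)*125 = 72199125/421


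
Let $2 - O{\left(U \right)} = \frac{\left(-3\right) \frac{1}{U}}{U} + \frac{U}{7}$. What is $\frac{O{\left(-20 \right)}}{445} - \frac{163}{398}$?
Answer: $- \frac{98838421}{247954000} \approx -0.39862$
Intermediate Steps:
$O{\left(U \right)} = 2 + \frac{3}{U^{2}} - \frac{U}{7}$ ($O{\left(U \right)} = 2 - \left(\frac{\left(-3\right) \frac{1}{U}}{U} + \frac{U}{7}\right) = 2 - \left(- \frac{3}{U^{2}} + U \frac{1}{7}\right) = 2 - \left(- \frac{3}{U^{2}} + \frac{U}{7}\right) = 2 + \frac{3}{U^{2}} - \frac{U}{7}$)
$\frac{O{\left(-20 \right)}}{445} - \frac{163}{398} = \frac{2 + \frac{3}{400} - - \frac{20}{7}}{445} - \frac{163}{398} = \left(2 + 3 \cdot \frac{1}{400} + \frac{20}{7}\right) \frac{1}{445} - \frac{163}{398} = \left(2 + \frac{3}{400} + \frac{20}{7}\right) \frac{1}{445} - \frac{163}{398} = \frac{13621}{2800} \cdot \frac{1}{445} - \frac{163}{398} = \frac{13621}{1246000} - \frac{163}{398} = - \frac{98838421}{247954000}$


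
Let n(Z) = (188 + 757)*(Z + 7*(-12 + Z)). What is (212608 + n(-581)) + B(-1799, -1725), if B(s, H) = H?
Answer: -4260857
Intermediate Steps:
n(Z) = -79380 + 7560*Z (n(Z) = 945*(Z + (-84 + 7*Z)) = 945*(-84 + 8*Z) = -79380 + 7560*Z)
(212608 + n(-581)) + B(-1799, -1725) = (212608 + (-79380 + 7560*(-581))) - 1725 = (212608 + (-79380 - 4392360)) - 1725 = (212608 - 4471740) - 1725 = -4259132 - 1725 = -4260857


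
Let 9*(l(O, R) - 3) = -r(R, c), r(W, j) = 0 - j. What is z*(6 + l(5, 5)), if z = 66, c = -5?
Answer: 1672/3 ≈ 557.33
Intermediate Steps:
r(W, j) = -j
l(O, R) = 22/9 (l(O, R) = 3 + (-(-1)*(-5))/9 = 3 + (-1*5)/9 = 3 + (⅑)*(-5) = 3 - 5/9 = 22/9)
z*(6 + l(5, 5)) = 66*(6 + 22/9) = 66*(76/9) = 1672/3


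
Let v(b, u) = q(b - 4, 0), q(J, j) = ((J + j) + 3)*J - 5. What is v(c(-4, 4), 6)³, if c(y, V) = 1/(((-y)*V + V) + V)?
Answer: -335702375/191102976 ≈ -1.7567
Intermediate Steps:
q(J, j) = -5 + J*(3 + J + j) (q(J, j) = (3 + J + j)*J - 5 = J*(3 + J + j) - 5 = -5 + J*(3 + J + j))
c(y, V) = 1/(2*V - V*y) (c(y, V) = 1/((-V*y + V) + V) = 1/((V - V*y) + V) = 1/(2*V - V*y))
v(b, u) = -17 + (-4 + b)² + 3*b (v(b, u) = -5 + (b - 4)² + 3*(b - 4) + (b - 4)*0 = -5 + (-4 + b)² + 3*(-4 + b) + (-4 + b)*0 = -5 + (-4 + b)² + (-12 + 3*b) + 0 = -17 + (-4 + b)² + 3*b)
v(c(-4, 4), 6)³ = (-1 + (-1/(4*(-2 - 4)))² - (-5)/(4*(-2 - 4)))³ = (-1 + (-1*¼/(-6))² - (-5)/(4*(-6)))³ = (-1 + (-1*¼*(-⅙))² - (-5)*(-1)/(4*6))³ = (-1 + (1/24)² - 5*1/24)³ = (-1 + 1/576 - 5/24)³ = (-695/576)³ = -335702375/191102976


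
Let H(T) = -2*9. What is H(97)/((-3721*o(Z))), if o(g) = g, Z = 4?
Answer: 9/7442 ≈ 0.0012094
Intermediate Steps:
H(T) = -18
H(97)/((-3721*o(Z))) = -18/((-3721*4)) = -18/(-14884) = -18*(-1/14884) = 9/7442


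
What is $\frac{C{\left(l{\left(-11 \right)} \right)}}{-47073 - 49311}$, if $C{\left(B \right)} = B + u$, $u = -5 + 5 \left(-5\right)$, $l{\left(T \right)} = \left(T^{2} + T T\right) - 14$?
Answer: $- \frac{33}{16064} \approx -0.0020543$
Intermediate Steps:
$l{\left(T \right)} = -14 + 2 T^{2}$ ($l{\left(T \right)} = \left(T^{2} + T^{2}\right) - 14 = 2 T^{2} - 14 = -14 + 2 T^{2}$)
$u = -30$ ($u = -5 - 25 = -30$)
$C{\left(B \right)} = -30 + B$ ($C{\left(B \right)} = B - 30 = -30 + B$)
$\frac{C{\left(l{\left(-11 \right)} \right)}}{-47073 - 49311} = \frac{-30 - \left(14 - 2 \left(-11\right)^{2}\right)}{-47073 - 49311} = \frac{-30 + \left(-14 + 2 \cdot 121\right)}{-96384} = \left(-30 + \left(-14 + 242\right)\right) \left(- \frac{1}{96384}\right) = \left(-30 + 228\right) \left(- \frac{1}{96384}\right) = 198 \left(- \frac{1}{96384}\right) = - \frac{33}{16064}$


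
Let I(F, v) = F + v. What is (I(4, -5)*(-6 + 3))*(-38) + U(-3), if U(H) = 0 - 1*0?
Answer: -114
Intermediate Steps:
U(H) = 0 (U(H) = 0 + 0 = 0)
(I(4, -5)*(-6 + 3))*(-38) + U(-3) = ((4 - 5)*(-6 + 3))*(-38) + 0 = -1*(-3)*(-38) + 0 = 3*(-38) + 0 = -114 + 0 = -114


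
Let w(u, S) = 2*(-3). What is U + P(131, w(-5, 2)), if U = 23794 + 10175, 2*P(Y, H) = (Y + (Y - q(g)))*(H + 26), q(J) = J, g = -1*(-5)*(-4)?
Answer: 36789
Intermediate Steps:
w(u, S) = -6
g = -20 (g = 5*(-4) = -20)
P(Y, H) = (20 + 2*Y)*(26 + H)/2 (P(Y, H) = ((Y + (Y - 1*(-20)))*(H + 26))/2 = ((Y + (Y + 20))*(26 + H))/2 = ((Y + (20 + Y))*(26 + H))/2 = ((20 + 2*Y)*(26 + H))/2 = (20 + 2*Y)*(26 + H)/2)
U = 33969
U + P(131, w(-5, 2)) = 33969 + (260 + 10*(-6) + 26*131 - 6*131) = 33969 + (260 - 60 + 3406 - 786) = 33969 + 2820 = 36789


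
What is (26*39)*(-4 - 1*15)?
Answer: -19266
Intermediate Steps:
(26*39)*(-4 - 1*15) = 1014*(-4 - 15) = 1014*(-19) = -19266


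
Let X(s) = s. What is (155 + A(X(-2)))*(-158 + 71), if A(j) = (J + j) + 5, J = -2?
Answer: -13572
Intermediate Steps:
A(j) = 3 + j (A(j) = (-2 + j) + 5 = 3 + j)
(155 + A(X(-2)))*(-158 + 71) = (155 + (3 - 2))*(-158 + 71) = (155 + 1)*(-87) = 156*(-87) = -13572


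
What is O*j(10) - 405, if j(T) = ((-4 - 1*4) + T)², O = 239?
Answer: 551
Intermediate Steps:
j(T) = (-8 + T)² (j(T) = ((-4 - 4) + T)² = (-8 + T)²)
O*j(10) - 405 = 239*(-8 + 10)² - 405 = 239*2² - 405 = 239*4 - 405 = 956 - 405 = 551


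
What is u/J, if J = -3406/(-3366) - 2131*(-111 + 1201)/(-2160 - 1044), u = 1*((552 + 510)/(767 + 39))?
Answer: 159073794/87646051597 ≈ 0.0018150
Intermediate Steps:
u = 531/403 (u = 1*(1062/806) = 1*(1062*(1/806)) = 1*(531/403) = 531/403 ≈ 1.3176)
J = 217483999/299574 (J = -3406*(-1/3366) - 2131/((-3204/1090)) = 1703/1683 - 2131/((-3204*1/1090)) = 1703/1683 - 2131/(-1602/545) = 1703/1683 - 2131*(-545/1602) = 1703/1683 + 1161395/1602 = 217483999/299574 ≈ 725.98)
u/J = 531/(403*(217483999/299574)) = (531/403)*(299574/217483999) = 159073794/87646051597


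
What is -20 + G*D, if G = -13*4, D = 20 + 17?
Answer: -1944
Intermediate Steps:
D = 37
G = -52
-20 + G*D = -20 - 52*37 = -20 - 1924 = -1944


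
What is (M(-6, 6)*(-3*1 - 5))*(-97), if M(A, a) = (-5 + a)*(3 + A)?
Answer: -2328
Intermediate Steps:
(M(-6, 6)*(-3*1 - 5))*(-97) = ((-15 - 5*(-6) + 3*6 - 6*6)*(-3*1 - 5))*(-97) = ((-15 + 30 + 18 - 36)*(-3 - 5))*(-97) = -3*(-8)*(-97) = 24*(-97) = -2328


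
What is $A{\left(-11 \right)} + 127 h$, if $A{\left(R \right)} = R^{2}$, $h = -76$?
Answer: $-9531$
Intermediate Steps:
$A{\left(-11 \right)} + 127 h = \left(-11\right)^{2} + 127 \left(-76\right) = 121 - 9652 = -9531$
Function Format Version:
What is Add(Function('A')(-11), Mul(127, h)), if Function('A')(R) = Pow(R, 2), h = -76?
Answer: -9531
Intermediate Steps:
Add(Function('A')(-11), Mul(127, h)) = Add(Pow(-11, 2), Mul(127, -76)) = Add(121, -9652) = -9531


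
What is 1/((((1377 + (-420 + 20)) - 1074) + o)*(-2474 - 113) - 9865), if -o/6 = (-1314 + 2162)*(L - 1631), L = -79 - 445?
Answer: -1/28365282606 ≈ -3.5254e-11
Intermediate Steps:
L = -524
o = 10964640 (o = -6*(-1314 + 2162)*(-524 - 1631) = -5088*(-2155) = -6*(-1827440) = 10964640)
1/((((1377 + (-420 + 20)) - 1074) + o)*(-2474 - 113) - 9865) = 1/((((1377 + (-420 + 20)) - 1074) + 10964640)*(-2474 - 113) - 9865) = 1/((((1377 - 400) - 1074) + 10964640)*(-2587) - 9865) = 1/(((977 - 1074) + 10964640)*(-2587) - 9865) = 1/((-97 + 10964640)*(-2587) - 9865) = 1/(10964543*(-2587) - 9865) = 1/(-28365272741 - 9865) = 1/(-28365282606) = -1/28365282606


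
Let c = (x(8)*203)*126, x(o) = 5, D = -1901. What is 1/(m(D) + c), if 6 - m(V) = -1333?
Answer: 1/129229 ≈ 7.7382e-6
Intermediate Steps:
m(V) = 1339 (m(V) = 6 - 1*(-1333) = 6 + 1333 = 1339)
c = 127890 (c = (5*203)*126 = 1015*126 = 127890)
1/(m(D) + c) = 1/(1339 + 127890) = 1/129229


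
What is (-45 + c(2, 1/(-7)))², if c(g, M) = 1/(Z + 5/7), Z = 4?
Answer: 2184484/1089 ≈ 2006.0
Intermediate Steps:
c(g, M) = 7/33 (c(g, M) = 1/(4 + 5/7) = 1/(33/7) = 7/33)
(-45 + c(2, 1/(-7)))² = (-45 + 7/33)² = (-1478/33)² = 2184484/1089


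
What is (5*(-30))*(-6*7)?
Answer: 6300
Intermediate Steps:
(5*(-30))*(-6*7) = -150*(-42) = 6300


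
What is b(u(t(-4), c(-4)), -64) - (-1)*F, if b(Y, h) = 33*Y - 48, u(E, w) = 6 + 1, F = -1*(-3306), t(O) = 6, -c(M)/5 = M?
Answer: 3489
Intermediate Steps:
c(M) = -5*M
F = 3306
u(E, w) = 7
b(Y, h) = -48 + 33*Y
b(u(t(-4), c(-4)), -64) - (-1)*F = (-48 + 33*7) - (-1)*3306 = (-48 + 231) - 1*(-3306) = 183 + 3306 = 3489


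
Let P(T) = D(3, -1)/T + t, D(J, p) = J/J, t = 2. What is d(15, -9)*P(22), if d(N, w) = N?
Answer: 675/22 ≈ 30.682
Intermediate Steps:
D(J, p) = 1
P(T) = 2 + 1/T (P(T) = 1/T + 2 = 2 + 1/T)
d(15, -9)*P(22) = 15*(2 + 1/22) = 15*(45/22) = 675/22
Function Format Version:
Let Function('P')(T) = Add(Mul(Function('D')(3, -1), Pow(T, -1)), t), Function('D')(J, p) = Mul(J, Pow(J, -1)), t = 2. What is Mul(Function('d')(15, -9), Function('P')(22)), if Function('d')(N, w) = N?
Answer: Rational(675, 22) ≈ 30.682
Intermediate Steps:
Function('D')(J, p) = 1
Function('P')(T) = Add(2, Pow(T, -1)) (Function('P')(T) = Add(Mul(1, Pow(T, -1)), 2) = Add(Pow(T, -1), 2) = Add(2, Pow(T, -1)))
Mul(Function('d')(15, -9), Function('P')(22)) = Mul(15, Add(2, Pow(22, -1))) = Mul(15, Add(2, Rational(1, 22))) = Mul(15, Rational(45, 22)) = Rational(675, 22)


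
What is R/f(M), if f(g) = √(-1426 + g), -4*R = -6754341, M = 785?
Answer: -6754341*I*√641/2564 ≈ -66695.0*I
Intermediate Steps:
R = 6754341/4 (R = -¼*(-6754341) = 6754341/4 ≈ 1.6886e+6)
R/f(M) = 6754341/(4*(√(-1426 + 785))) = 6754341/(4*(√(-641))) = 6754341/(4*((I*√641))) = 6754341*(-I*√641/641)/4 = -6754341*I*√641/2564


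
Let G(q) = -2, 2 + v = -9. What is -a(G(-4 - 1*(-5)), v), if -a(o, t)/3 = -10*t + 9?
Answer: 357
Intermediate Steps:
v = -11 (v = -2 - 9 = -11)
a(o, t) = -27 + 30*t (a(o, t) = -3*(-10*t + 9) = -3*(9 - 10*t) = -27 + 30*t)
-a(G(-4 - 1*(-5)), v) = -(-27 + 30*(-11)) = -(-27 - 330) = -1*(-357) = 357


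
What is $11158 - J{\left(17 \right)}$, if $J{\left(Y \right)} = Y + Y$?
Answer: $11124$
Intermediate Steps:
$J{\left(Y \right)} = 2 Y$
$11158 - J{\left(17 \right)} = 11158 - 2 \cdot 17 = 11158 - 34 = 11124$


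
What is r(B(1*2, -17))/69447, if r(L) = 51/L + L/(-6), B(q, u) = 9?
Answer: 25/416682 ≈ 5.9998e-5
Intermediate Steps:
r(L) = 51/L - L/6 (r(L) = 51/L + L*(-⅙) = 51/L - L/6)
r(B(1*2, -17))/69447 = (51/9 - ⅙*9)/69447 = (51*(⅑) - 3/2)*(1/69447) = (17/3 - 3/2)*(1/69447) = (25/6)*(1/69447) = 25/416682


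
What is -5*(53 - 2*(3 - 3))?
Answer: -265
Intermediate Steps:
-5*(53 - 2*(3 - 3)) = -5*(53 - 2*0) = -5*(53 + 0) = -5*53 = -265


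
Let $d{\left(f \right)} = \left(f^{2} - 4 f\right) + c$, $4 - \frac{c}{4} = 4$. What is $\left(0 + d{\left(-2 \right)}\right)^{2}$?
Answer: $144$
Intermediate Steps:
$c = 0$ ($c = 16 - 16 = 0$)
$d{\left(f \right)} = f^{2} - 4 f$ ($d{\left(f \right)} = \left(f^{2} - 4 f\right) + 0 = f^{2} - 4 f$)
$\left(0 + d{\left(-2 \right)}\right)^{2} = \left(0 - 2 \left(-4 - 2\right)\right)^{2} = \left(0 - -12\right)^{2} = \left(0 + 12\right)^{2} = 12^{2} = 144$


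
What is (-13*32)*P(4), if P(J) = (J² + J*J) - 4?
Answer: -11648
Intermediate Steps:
P(J) = -4 + 2*J² (P(J) = (J² + J²) - 4 = 2*J² - 4 = -4 + 2*J²)
(-13*32)*P(4) = (-13*32)*(-4 + 2*4²) = -416*(-4 + 2*16) = -416*(-4 + 32) = -416*28 = -11648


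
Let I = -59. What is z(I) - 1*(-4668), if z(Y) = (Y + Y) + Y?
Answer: 4491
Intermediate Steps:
z(Y) = 3*Y (z(Y) = 2*Y + Y = 3*Y)
z(I) - 1*(-4668) = 3*(-59) - 1*(-4668) = -177 + 4668 = 4491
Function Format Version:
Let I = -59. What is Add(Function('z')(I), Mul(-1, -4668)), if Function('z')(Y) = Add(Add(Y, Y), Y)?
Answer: 4491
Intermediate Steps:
Function('z')(Y) = Mul(3, Y) (Function('z')(Y) = Add(Mul(2, Y), Y) = Mul(3, Y))
Add(Function('z')(I), Mul(-1, -4668)) = Add(Mul(3, -59), Mul(-1, -4668)) = Add(-177, 4668) = 4491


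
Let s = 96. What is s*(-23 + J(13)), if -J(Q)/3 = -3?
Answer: -1344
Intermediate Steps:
J(Q) = 9 (J(Q) = -3*(-3) = 9)
s*(-23 + J(13)) = 96*(-23 + 9) = 96*(-14) = -1344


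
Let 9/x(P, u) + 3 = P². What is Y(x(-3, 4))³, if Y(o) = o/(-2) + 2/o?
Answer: 343/1728 ≈ 0.19850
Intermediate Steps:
x(P, u) = 9/(-3 + P²)
Y(o) = 2/o - o/2 (Y(o) = o*(-½) + 2/o = -o/2 + 2/o = 2/o - o/2)
Y(x(-3, 4))³ = (2/((9/(-3 + (-3)²))) - 9/(2*(-3 + (-3)²)))³ = (2/((9/(-3 + 9))) - 9/(2*(-3 + 9)))³ = (2/((9/6)) - 9/(2*6))³ = (2/((9*(⅙))) - 9/(2*6))³ = (2/(3/2) - ½*3/2)³ = (2*(⅔) - ¾)³ = (4/3 - ¾)³ = (7/12)³ = 343/1728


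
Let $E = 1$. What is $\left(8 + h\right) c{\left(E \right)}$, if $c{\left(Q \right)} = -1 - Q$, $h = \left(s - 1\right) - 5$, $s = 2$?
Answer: $-8$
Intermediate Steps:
$h = -4$ ($h = \left(2 - 1\right) - 5 = 1 - 5 = -4$)
$\left(8 + h\right) c{\left(E \right)} = \left(8 - 4\right) \left(-1 - 1\right) = 4 \left(-1 - 1\right) = 4 \left(-2\right) = -8$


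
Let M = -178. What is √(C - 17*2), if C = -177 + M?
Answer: I*√389 ≈ 19.723*I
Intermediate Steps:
C = -355 (C = -177 - 178 = -355)
√(C - 17*2) = √(-355 - 17*2) = √(-355 - 34) = √(-389) = I*√389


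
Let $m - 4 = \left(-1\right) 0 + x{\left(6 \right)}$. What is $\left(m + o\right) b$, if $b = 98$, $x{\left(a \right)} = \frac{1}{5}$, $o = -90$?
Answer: $- \frac{42042}{5} \approx -8408.4$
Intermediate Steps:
$x{\left(a \right)} = \frac{1}{5}$
$m = \frac{21}{5}$ ($m = 4 + \left(\left(-1\right) 0 + \frac{1}{5}\right) = 4 + \left(0 + \frac{1}{5}\right) = 4 + \frac{1}{5} = \frac{21}{5} \approx 4.2$)
$\left(m + o\right) b = \left(\frac{21}{5} - 90\right) 98 = \left(- \frac{429}{5}\right) 98 = - \frac{42042}{5}$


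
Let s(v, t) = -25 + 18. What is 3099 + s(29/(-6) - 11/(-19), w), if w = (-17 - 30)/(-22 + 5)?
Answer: 3092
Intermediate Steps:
w = 47/17 (w = -47/(-17) = -47*(-1/17) = 47/17 ≈ 2.7647)
s(v, t) = -7
3099 + s(29/(-6) - 11/(-19), w) = 3099 - 7 = 3092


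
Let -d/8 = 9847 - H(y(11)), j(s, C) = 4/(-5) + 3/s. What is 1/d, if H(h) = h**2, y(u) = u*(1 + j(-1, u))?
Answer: -25/1779672 ≈ -1.4048e-5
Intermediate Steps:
j(s, C) = -4/5 + 3/s (j(s, C) = 4*(-1/5) + 3/s = -4/5 + 3/s)
y(u) = -14*u/5 (y(u) = u*(1 + (-4/5 + 3/(-1))) = u*(1 + (-4/5 + 3*(-1))) = u*(1 + (-4/5 - 3)) = u*(1 - 19/5) = u*(-14/5) = -14*u/5)
d = -1779672/25 (d = -8*(9847 - (-14/5*11)**2) = -8*(9847 - (-154/5)**2) = -8*(9847 - 1*23716/25) = -8*(9847 - 23716/25) = -8*222459/25 = -1779672/25 ≈ -71187.)
1/d = 1/(-1779672/25) = -25/1779672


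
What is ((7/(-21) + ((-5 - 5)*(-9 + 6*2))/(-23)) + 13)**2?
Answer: 929296/4761 ≈ 195.19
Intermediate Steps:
((7/(-21) + ((-5 - 5)*(-9 + 6*2))/(-23)) + 13)**2 = ((7*(-1/21) - 10*(-9 + 12)*(-1/23)) + 13)**2 = ((-1/3 - 10*3*(-1/23)) + 13)**2 = ((-1/3 - 30*(-1/23)) + 13)**2 = ((-1/3 + 30/23) + 13)**2 = (67/69 + 13)**2 = (964/69)**2 = 929296/4761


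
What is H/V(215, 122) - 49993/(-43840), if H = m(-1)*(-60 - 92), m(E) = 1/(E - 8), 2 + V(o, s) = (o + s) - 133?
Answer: 48775477/39850560 ≈ 1.2240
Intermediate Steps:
V(o, s) = -135 + o + s (V(o, s) = -2 + ((o + s) - 133) = -2 + (-133 + o + s) = -135 + o + s)
m(E) = 1/(-8 + E)
H = 152/9 (H = (-60 - 92)/(-8 - 1) = -152/(-9) = -1/9*(-152) = 152/9 ≈ 16.889)
H/V(215, 122) - 49993/(-43840) = 152/(9*(-135 + 215 + 122)) - 49993/(-43840) = (152/9)/202 - 49993*(-1/43840) = (152/9)*(1/202) + 49993/43840 = 76/909 + 49993/43840 = 48775477/39850560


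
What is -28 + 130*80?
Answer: 10372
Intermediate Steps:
-28 + 130*80 = -28 + 10400 = 10372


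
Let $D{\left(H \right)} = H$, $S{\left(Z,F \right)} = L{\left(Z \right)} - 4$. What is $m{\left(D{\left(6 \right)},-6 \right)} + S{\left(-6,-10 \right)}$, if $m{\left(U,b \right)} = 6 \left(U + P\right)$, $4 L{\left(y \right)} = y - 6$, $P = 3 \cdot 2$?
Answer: $65$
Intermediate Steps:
$P = 6$
$L{\left(y \right)} = - \frac{3}{2} + \frac{y}{4}$ ($L{\left(y \right)} = \frac{y - 6}{4} = \frac{-6 + y}{4} = - \frac{3}{2} + \frac{y}{4}$)
$S{\left(Z,F \right)} = - \frac{11}{2} + \frac{Z}{4}$ ($S{\left(Z,F \right)} = \left(- \frac{3}{2} + \frac{Z}{4}\right) - 4 = - \frac{11}{2} + \frac{Z}{4}$)
$m{\left(U,b \right)} = 36 + 6 U$ ($m{\left(U,b \right)} = 6 \left(U + 6\right) = 6 \left(6 + U\right) = 36 + 6 U$)
$m{\left(D{\left(6 \right)},-6 \right)} + S{\left(-6,-10 \right)} = \left(36 + 6 \cdot 6\right) + \left(- \frac{11}{2} + \frac{1}{4} \left(-6\right)\right) = \left(36 + 36\right) - 7 = 72 - 7 = 65$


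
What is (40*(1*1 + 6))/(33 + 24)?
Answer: 280/57 ≈ 4.9123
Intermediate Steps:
(40*(1*1 + 6))/(33 + 24) = (40*(1 + 6))/57 = (40*7)*(1/57) = 280*(1/57) = 280/57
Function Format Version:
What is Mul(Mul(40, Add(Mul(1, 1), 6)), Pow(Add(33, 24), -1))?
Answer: Rational(280, 57) ≈ 4.9123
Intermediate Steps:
Mul(Mul(40, Add(Mul(1, 1), 6)), Pow(Add(33, 24), -1)) = Mul(Mul(40, Add(1, 6)), Pow(57, -1)) = Mul(Mul(40, 7), Rational(1, 57)) = Mul(280, Rational(1, 57)) = Rational(280, 57)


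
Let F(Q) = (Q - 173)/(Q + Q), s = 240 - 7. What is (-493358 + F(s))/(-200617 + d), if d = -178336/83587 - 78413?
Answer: 4804262460704/2717182967209 ≈ 1.7681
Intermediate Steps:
s = 233
F(Q) = (-173 + Q)/(2*Q) (F(Q) = (-173 + Q)/((2*Q)) = (-173 + Q)*(1/(2*Q)) = (-173 + Q)/(2*Q))
d = -6554485767/83587 (d = -178336*1/83587 - 78413 = -178336/83587 - 78413 = -6554485767/83587 ≈ -78415.)
(-493358 + F(s))/(-200617 + d) = (-493358 + (½)*(-173 + 233)/233)/(-200617 - 6554485767/83587) = (-493358 + (½)*(1/233)*60)/(-23323458946/83587) = (-493358 + 30/233)*(-83587/23323458946) = -114952384/233*(-83587/23323458946) = 4804262460704/2717182967209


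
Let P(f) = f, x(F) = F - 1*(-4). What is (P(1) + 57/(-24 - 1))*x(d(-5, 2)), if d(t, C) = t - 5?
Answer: 192/25 ≈ 7.6800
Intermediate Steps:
d(t, C) = -5 + t
x(F) = 4 + F (x(F) = F + 4 = 4 + F)
(P(1) + 57/(-24 - 1))*x(d(-5, 2)) = (1 + 57/(-24 - 1))*(4 + (-5 - 5)) = (1 + 57/(-25))*(4 - 10) = (1 + 57*(-1/25))*(-6) = (1 - 57/25)*(-6) = -32/25*(-6) = 192/25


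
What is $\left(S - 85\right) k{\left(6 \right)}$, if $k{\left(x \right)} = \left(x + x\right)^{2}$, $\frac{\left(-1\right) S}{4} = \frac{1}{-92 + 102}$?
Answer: $- \frac{61488}{5} \approx -12298.0$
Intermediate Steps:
$S = - \frac{2}{5}$ ($S = - \frac{4}{-92 + 102} = - \frac{4}{10} = \left(-4\right) \frac{1}{10} = - \frac{2}{5} \approx -0.4$)
$k{\left(x \right)} = 4 x^{2}$ ($k{\left(x \right)} = \left(2 x\right)^{2} = 4 x^{2}$)
$\left(S - 85\right) k{\left(6 \right)} = \left(- \frac{2}{5} - 85\right) 4 \cdot 6^{2} = - \frac{427 \cdot 4 \cdot 36}{5} = \left(- \frac{427}{5}\right) 144 = - \frac{61488}{5}$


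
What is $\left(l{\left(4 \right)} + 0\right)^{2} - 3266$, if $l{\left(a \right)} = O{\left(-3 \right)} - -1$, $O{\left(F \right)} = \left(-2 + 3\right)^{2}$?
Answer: $-3262$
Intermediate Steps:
$O{\left(F \right)} = 1$ ($O{\left(F \right)} = 1^{2} = 1$)
$l{\left(a \right)} = 2$ ($l{\left(a \right)} = 1 - -1 = 1 + 1 = 2$)
$\left(l{\left(4 \right)} + 0\right)^{2} - 3266 = \left(2 + 0\right)^{2} - 3266 = 2^{2} - 3266 = 4 - 3266 = -3262$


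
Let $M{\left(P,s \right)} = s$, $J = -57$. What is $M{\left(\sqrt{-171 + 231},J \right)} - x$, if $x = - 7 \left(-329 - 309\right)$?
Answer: $-4523$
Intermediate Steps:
$x = 4466$ ($x = \left(-7\right) \left(-638\right) = 4466$)
$M{\left(\sqrt{-171 + 231},J \right)} - x = -57 - 4466 = -4523$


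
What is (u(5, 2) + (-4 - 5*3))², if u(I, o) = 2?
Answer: 289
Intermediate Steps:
(u(5, 2) + (-4 - 5*3))² = (2 + (-4 - 5*3))² = (2 + (-4 - 15))² = (2 - 19)² = (-17)² = 289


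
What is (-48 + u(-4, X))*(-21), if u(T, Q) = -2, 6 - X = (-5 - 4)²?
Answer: 1050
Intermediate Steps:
X = -75 (X = 6 - (-5 - 4)² = 6 - 1*(-9)² = 6 - 1*81 = 6 - 81 = -75)
(-48 + u(-4, X))*(-21) = (-48 - 2)*(-21) = -50*(-21) = 1050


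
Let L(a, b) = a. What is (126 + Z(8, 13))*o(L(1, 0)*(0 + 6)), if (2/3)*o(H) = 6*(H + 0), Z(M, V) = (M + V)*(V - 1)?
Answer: 20412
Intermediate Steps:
Z(M, V) = (-1 + V)*(M + V) (Z(M, V) = (M + V)*(-1 + V) = (-1 + V)*(M + V))
o(H) = 9*H (o(H) = 3*(6*(H + 0))/2 = 3*(6*H)/2 = 9*H)
(126 + Z(8, 13))*o(L(1, 0)*(0 + 6)) = (126 + (13**2 - 1*8 - 1*13 + 8*13))*(9*(1*(0 + 6))) = (126 + (169 - 8 - 13 + 104))*(9*(1*6)) = (126 + 252)*(9*6) = 378*54 = 20412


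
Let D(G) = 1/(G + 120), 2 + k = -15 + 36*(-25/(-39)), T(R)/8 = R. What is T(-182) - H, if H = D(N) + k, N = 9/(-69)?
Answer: -52402598/35841 ≈ -1462.1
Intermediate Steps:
N = -3/23 (N = 9*(-1/69) = -3/23 ≈ -0.13043)
T(R) = 8*R
k = 79/13 (k = -2 + (-15 + 36*(-25/(-39))) = -2 + (-15 + 36*(-25*(-1/39))) = -2 + (-15 + 36*(25/39)) = -2 + (-15 + 300/13) = -2 + 105/13 = 79/13 ≈ 6.0769)
D(G) = 1/(120 + G)
H = 218102/35841 (H = 1/(120 - 3/23) + 79/13 = 1/(2757/23) + 79/13 = 23/2757 + 79/13 = 218102/35841 ≈ 6.0853)
T(-182) - H = 8*(-182) - 1*218102/35841 = -1456 - 218102/35841 = -52402598/35841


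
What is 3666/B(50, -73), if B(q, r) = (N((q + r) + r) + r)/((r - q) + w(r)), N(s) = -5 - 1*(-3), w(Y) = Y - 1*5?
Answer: 245622/25 ≈ 9824.9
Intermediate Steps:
w(Y) = -5 + Y (w(Y) = Y - 5 = -5 + Y)
N(s) = -2 (N(s) = -5 + 3 = -2)
B(q, r) = (-2 + r)/(-5 - q + 2*r) (B(q, r) = (-2 + r)/((r - q) + (-5 + r)) = (-2 + r)/(-5 - q + 2*r))
3666/B(50, -73) = 3666/(((-2 - 73)/(-5 - 1*50 + 2*(-73)))) = 3666/((-75/(-5 - 50 - 146))) = 3666/((-75/(-201))) = 3666/((-1/201*(-75))) = 3666/(25/67) = 3666*(67/25) = 245622/25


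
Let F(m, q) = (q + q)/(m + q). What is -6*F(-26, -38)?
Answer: -57/8 ≈ -7.1250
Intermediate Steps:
F(m, q) = 2*q/(m + q) (F(m, q) = (2*q)/(m + q) = 2*q/(m + q))
-6*F(-26, -38) = -12*(-38)/(-26 - 38) = -12*(-38)/(-64) = -12*(-38)*(-1)/64 = -6*19/16 = -57/8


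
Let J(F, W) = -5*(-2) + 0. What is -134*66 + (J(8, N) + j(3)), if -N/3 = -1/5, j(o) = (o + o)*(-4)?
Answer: -8858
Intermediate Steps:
j(o) = -8*o (j(o) = (2*o)*(-4) = -8*o)
N = ⅗ (N = -(-3)/5 = -3*(-⅕) = ⅗ ≈ 0.60000)
J(F, W) = 10 (J(F, W) = 10 + 0 = 10)
-134*66 + (J(8, N) + j(3)) = -134*66 + (10 - 8*3) = -8844 + (10 - 24) = -8844 - 14 = -8858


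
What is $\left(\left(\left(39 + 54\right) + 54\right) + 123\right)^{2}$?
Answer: $72900$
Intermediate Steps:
$\left(\left(\left(39 + 54\right) + 54\right) + 123\right)^{2} = \left(\left(93 + 54\right) + 123\right)^{2} = \left(147 + 123\right)^{2} = 270^{2} = 72900$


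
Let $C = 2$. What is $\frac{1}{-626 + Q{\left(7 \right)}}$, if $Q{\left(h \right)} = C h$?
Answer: $- \frac{1}{612} \approx -0.001634$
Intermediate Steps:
$Q{\left(h \right)} = 2 h$
$\frac{1}{-626 + Q{\left(7 \right)}} = \frac{1}{-626 + 2 \cdot 7} = \frac{1}{-626 + 14} = \frac{1}{-612} = - \frac{1}{612}$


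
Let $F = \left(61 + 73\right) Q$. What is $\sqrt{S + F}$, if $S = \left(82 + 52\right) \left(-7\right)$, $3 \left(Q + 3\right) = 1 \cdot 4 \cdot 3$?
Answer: $2 i \sqrt{201} \approx 28.355 i$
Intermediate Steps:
$Q = 1$ ($Q = -3 + \frac{1 \cdot 4 \cdot 3}{3} = -3 + \frac{4 \cdot 3}{3} = -3 + \frac{1}{3} \cdot 12 = -3 + 4 = 1$)
$F = 134$ ($F = \left(61 + 73\right) 1 = 134 \cdot 1 = 134$)
$S = -938$ ($S = 134 \left(-7\right) = -938$)
$\sqrt{S + F} = \sqrt{-938 + 134} = \sqrt{-804} = 2 i \sqrt{201}$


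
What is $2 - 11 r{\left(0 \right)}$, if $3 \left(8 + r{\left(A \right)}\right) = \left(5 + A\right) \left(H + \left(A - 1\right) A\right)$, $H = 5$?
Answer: $- \frac{5}{3} \approx -1.6667$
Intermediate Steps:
$r{\left(A \right)} = -8 + \frac{\left(5 + A\right) \left(5 + A \left(-1 + A\right)\right)}{3}$ ($r{\left(A \right)} = -8 + \frac{\left(5 + A\right) \left(5 + \left(A - 1\right) A\right)}{3} = -8 + \frac{\left(5 + A\right) \left(5 + \left(-1 + A\right) A\right)}{3} = -8 + \frac{\left(5 + A\right) \left(5 + A \left(-1 + A\right)\right)}{3}$)
$2 - 11 r{\left(0 \right)} = 2 - 11 \left(\frac{1}{3} + \frac{0^{3}}{3} + \frac{4 \cdot 0^{2}}{3}\right) = 2 - 11 \left(\frac{1}{3} + \frac{1}{3} \cdot 0 + \frac{4}{3} \cdot 0\right) = 2 - 11 \left(\frac{1}{3} + 0 + 0\right) = 2 - \frac{11}{3} = - \frac{5}{3}$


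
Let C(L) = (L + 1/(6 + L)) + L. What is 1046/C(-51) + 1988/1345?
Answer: -54182242/6174895 ≈ -8.7746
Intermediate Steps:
C(L) = 1/(6 + L) + 2*L
1046/C(-51) + 1988/1345 = 1046/(((1 + 2*(-51)**2 + 12*(-51))/(6 - 51))) + 1988/1345 = 1046/(((1 + 2*2601 - 612)/(-45))) + 1988*(1/1345) = 1046/((-(1 + 5202 - 612)/45)) + 1988/1345 = 1046/((-1/45*4591)) + 1988/1345 = 1046/(-4591/45) + 1988/1345 = 1046*(-45/4591) + 1988/1345 = -47070/4591 + 1988/1345 = -54182242/6174895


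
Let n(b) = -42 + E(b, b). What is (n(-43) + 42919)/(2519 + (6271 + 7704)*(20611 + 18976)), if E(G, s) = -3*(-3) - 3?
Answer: 42883/553230844 ≈ 7.7514e-5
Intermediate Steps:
E(G, s) = 6 (E(G, s) = 9 - 3 = 6)
n(b) = -36 (n(b) = -42 + 6 = -36)
(n(-43) + 42919)/(2519 + (6271 + 7704)*(20611 + 18976)) = (-36 + 42919)/(2519 + (6271 + 7704)*(20611 + 18976)) = 42883/(2519 + 13975*39587) = 42883/(2519 + 553228325) = 42883/553230844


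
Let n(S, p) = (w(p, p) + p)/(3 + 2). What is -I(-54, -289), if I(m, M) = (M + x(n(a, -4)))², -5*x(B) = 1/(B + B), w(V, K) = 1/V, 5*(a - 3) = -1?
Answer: -24117921/289 ≈ -83453.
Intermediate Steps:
a = 14/5 (a = 3 + (⅕)*(-1) = 3 - ⅕ = 14/5 ≈ 2.8000)
n(S, p) = p/5 + 1/(5*p) (n(S, p) = (1/p + p)/(3 + 2) = (p + 1/p)/5 = (p + 1/p)*(⅕) = p/5 + 1/(5*p))
x(B) = -1/(10*B) (x(B) = -1/(5*(B + B)) = -1/(2*B)/5 = -1/(10*B))
I(m, M) = (2/17 + M)² (I(m, M) = (M - (-20/(1 + (-4)²))/10)² = (M - (-20/(1 + 16))/10)² = (M - 1/(10*((⅕)*(-¼)*17)))² = (M - 1/(10*(-17/20)))² = (M - ⅒*(-20/17))² = (M + 2/17)² = (2/17 + M)²)
-I(-54, -289) = -(2 + 17*(-289))²/289 = -(2 - 4913)²/289 = -(-4911)²/289 = -24117921/289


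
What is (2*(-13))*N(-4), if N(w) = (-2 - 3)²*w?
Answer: 2600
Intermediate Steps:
N(w) = 25*w (N(w) = (-5)²*w = 25*w)
(2*(-13))*N(-4) = (2*(-13))*(25*(-4)) = -26*(-100) = 2600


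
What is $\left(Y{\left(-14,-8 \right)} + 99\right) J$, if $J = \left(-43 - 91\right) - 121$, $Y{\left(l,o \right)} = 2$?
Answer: $-25755$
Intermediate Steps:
$J = -255$ ($J = -134 - 121 = -255$)
$\left(Y{\left(-14,-8 \right)} + 99\right) J = \left(2 + 99\right) \left(-255\right) = 101 \left(-255\right) = -25755$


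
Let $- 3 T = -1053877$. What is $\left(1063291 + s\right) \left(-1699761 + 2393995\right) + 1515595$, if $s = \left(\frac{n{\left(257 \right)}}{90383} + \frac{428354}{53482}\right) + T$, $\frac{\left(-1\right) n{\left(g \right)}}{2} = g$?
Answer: $\frac{7120708292672673081589}{7250795409} \approx 9.8206 \cdot 10^{11}$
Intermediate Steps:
$T = \frac{1053877}{3}$ ($T = \left(- \frac{1}{3}\right) \left(-1053877\right) = \frac{1053877}{3} \approx 3.5129 \cdot 10^{5}$)
$n{\left(g \right)} = - 2 g$
$s = \frac{2547206870394982}{7250795409}$ ($s = \left(\frac{\left(-2\right) 257}{90383} + \frac{428354}{53482}\right) + \frac{1053877}{3} = \left(\left(-514\right) \frac{1}{90383} + 428354 \cdot \frac{1}{53482}\right) + \frac{1053877}{3} = \left(- \frac{514}{90383} + \frac{214177}{26741}\right) + \frac{1053877}{3} = \frac{19344214917}{2416931803} + \frac{1053877}{3} = \frac{2547206870394982}{7250795409} \approx 3.513 \cdot 10^{5}$)
$\left(1063291 + s\right) \left(-1699761 + 2393995\right) + 1515595 = \left(1063291 + \frac{2547206870394982}{7250795409}\right) \left(-1699761 + 2393995\right) + 1515595 = \frac{10256912371626001}{7250795409} \cdot 694234 + 1515595 = \frac{7120697303403405178234}{7250795409} + 1515595 = \frac{7120708292672673081589}{7250795409}$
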